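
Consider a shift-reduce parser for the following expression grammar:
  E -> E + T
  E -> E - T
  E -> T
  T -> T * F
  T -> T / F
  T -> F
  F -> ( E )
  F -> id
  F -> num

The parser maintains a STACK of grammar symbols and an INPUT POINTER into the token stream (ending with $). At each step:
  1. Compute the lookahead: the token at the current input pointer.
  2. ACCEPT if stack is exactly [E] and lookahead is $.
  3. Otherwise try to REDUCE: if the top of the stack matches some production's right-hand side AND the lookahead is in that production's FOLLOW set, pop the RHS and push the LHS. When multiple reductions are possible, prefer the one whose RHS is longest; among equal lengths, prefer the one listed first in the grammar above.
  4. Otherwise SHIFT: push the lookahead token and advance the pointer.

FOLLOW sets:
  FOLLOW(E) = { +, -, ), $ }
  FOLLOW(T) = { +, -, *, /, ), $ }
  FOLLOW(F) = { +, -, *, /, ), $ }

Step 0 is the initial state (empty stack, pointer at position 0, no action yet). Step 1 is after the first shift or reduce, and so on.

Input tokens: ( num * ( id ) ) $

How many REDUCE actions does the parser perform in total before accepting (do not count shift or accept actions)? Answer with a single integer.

Step 1: shift (. Stack=[(] ptr=1 lookahead=num remaining=[num * ( id ) ) $]
Step 2: shift num. Stack=[( num] ptr=2 lookahead=* remaining=[* ( id ) ) $]
Step 3: reduce F->num. Stack=[( F] ptr=2 lookahead=* remaining=[* ( id ) ) $]
Step 4: reduce T->F. Stack=[( T] ptr=2 lookahead=* remaining=[* ( id ) ) $]
Step 5: shift *. Stack=[( T *] ptr=3 lookahead=( remaining=[( id ) ) $]
Step 6: shift (. Stack=[( T * (] ptr=4 lookahead=id remaining=[id ) ) $]
Step 7: shift id. Stack=[( T * ( id] ptr=5 lookahead=) remaining=[) ) $]
Step 8: reduce F->id. Stack=[( T * ( F] ptr=5 lookahead=) remaining=[) ) $]
Step 9: reduce T->F. Stack=[( T * ( T] ptr=5 lookahead=) remaining=[) ) $]
Step 10: reduce E->T. Stack=[( T * ( E] ptr=5 lookahead=) remaining=[) ) $]
Step 11: shift ). Stack=[( T * ( E )] ptr=6 lookahead=) remaining=[) $]
Step 12: reduce F->( E ). Stack=[( T * F] ptr=6 lookahead=) remaining=[) $]
Step 13: reduce T->T * F. Stack=[( T] ptr=6 lookahead=) remaining=[) $]
Step 14: reduce E->T. Stack=[( E] ptr=6 lookahead=) remaining=[) $]
Step 15: shift ). Stack=[( E )] ptr=7 lookahead=$ remaining=[$]
Step 16: reduce F->( E ). Stack=[F] ptr=7 lookahead=$ remaining=[$]
Step 17: reduce T->F. Stack=[T] ptr=7 lookahead=$ remaining=[$]
Step 18: reduce E->T. Stack=[E] ptr=7 lookahead=$ remaining=[$]
Step 19: accept. Stack=[E] ptr=7 lookahead=$ remaining=[$]

Answer: 11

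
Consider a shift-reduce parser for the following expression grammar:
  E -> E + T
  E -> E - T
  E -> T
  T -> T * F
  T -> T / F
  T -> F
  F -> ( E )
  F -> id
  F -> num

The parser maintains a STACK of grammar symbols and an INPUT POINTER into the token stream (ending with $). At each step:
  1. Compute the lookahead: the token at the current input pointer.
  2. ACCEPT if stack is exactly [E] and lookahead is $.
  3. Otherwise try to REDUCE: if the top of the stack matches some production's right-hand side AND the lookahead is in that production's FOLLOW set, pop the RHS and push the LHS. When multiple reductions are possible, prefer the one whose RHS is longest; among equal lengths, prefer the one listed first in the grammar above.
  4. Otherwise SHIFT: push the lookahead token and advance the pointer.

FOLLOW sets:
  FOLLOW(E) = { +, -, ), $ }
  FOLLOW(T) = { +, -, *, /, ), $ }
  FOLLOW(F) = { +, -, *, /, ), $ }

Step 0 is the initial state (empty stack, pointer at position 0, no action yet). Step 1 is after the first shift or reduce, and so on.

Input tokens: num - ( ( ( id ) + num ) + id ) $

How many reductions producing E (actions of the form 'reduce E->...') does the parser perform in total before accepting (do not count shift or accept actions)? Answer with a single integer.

Answer: 7

Derivation:
Step 1: shift num. Stack=[num] ptr=1 lookahead=- remaining=[- ( ( ( id ) + num ) + id ) $]
Step 2: reduce F->num. Stack=[F] ptr=1 lookahead=- remaining=[- ( ( ( id ) + num ) + id ) $]
Step 3: reduce T->F. Stack=[T] ptr=1 lookahead=- remaining=[- ( ( ( id ) + num ) + id ) $]
Step 4: reduce E->T. Stack=[E] ptr=1 lookahead=- remaining=[- ( ( ( id ) + num ) + id ) $]
Step 5: shift -. Stack=[E -] ptr=2 lookahead=( remaining=[( ( ( id ) + num ) + id ) $]
Step 6: shift (. Stack=[E - (] ptr=3 lookahead=( remaining=[( ( id ) + num ) + id ) $]
Step 7: shift (. Stack=[E - ( (] ptr=4 lookahead=( remaining=[( id ) + num ) + id ) $]
Step 8: shift (. Stack=[E - ( ( (] ptr=5 lookahead=id remaining=[id ) + num ) + id ) $]
Step 9: shift id. Stack=[E - ( ( ( id] ptr=6 lookahead=) remaining=[) + num ) + id ) $]
Step 10: reduce F->id. Stack=[E - ( ( ( F] ptr=6 lookahead=) remaining=[) + num ) + id ) $]
Step 11: reduce T->F. Stack=[E - ( ( ( T] ptr=6 lookahead=) remaining=[) + num ) + id ) $]
Step 12: reduce E->T. Stack=[E - ( ( ( E] ptr=6 lookahead=) remaining=[) + num ) + id ) $]
Step 13: shift ). Stack=[E - ( ( ( E )] ptr=7 lookahead=+ remaining=[+ num ) + id ) $]
Step 14: reduce F->( E ). Stack=[E - ( ( F] ptr=7 lookahead=+ remaining=[+ num ) + id ) $]
Step 15: reduce T->F. Stack=[E - ( ( T] ptr=7 lookahead=+ remaining=[+ num ) + id ) $]
Step 16: reduce E->T. Stack=[E - ( ( E] ptr=7 lookahead=+ remaining=[+ num ) + id ) $]
Step 17: shift +. Stack=[E - ( ( E +] ptr=8 lookahead=num remaining=[num ) + id ) $]
Step 18: shift num. Stack=[E - ( ( E + num] ptr=9 lookahead=) remaining=[) + id ) $]
Step 19: reduce F->num. Stack=[E - ( ( E + F] ptr=9 lookahead=) remaining=[) + id ) $]
Step 20: reduce T->F. Stack=[E - ( ( E + T] ptr=9 lookahead=) remaining=[) + id ) $]
Step 21: reduce E->E + T. Stack=[E - ( ( E] ptr=9 lookahead=) remaining=[) + id ) $]
Step 22: shift ). Stack=[E - ( ( E )] ptr=10 lookahead=+ remaining=[+ id ) $]
Step 23: reduce F->( E ). Stack=[E - ( F] ptr=10 lookahead=+ remaining=[+ id ) $]
Step 24: reduce T->F. Stack=[E - ( T] ptr=10 lookahead=+ remaining=[+ id ) $]
Step 25: reduce E->T. Stack=[E - ( E] ptr=10 lookahead=+ remaining=[+ id ) $]
Step 26: shift +. Stack=[E - ( E +] ptr=11 lookahead=id remaining=[id ) $]
Step 27: shift id. Stack=[E - ( E + id] ptr=12 lookahead=) remaining=[) $]
Step 28: reduce F->id. Stack=[E - ( E + F] ptr=12 lookahead=) remaining=[) $]
Step 29: reduce T->F. Stack=[E - ( E + T] ptr=12 lookahead=) remaining=[) $]
Step 30: reduce E->E + T. Stack=[E - ( E] ptr=12 lookahead=) remaining=[) $]
Step 31: shift ). Stack=[E - ( E )] ptr=13 lookahead=$ remaining=[$]
Step 32: reduce F->( E ). Stack=[E - F] ptr=13 lookahead=$ remaining=[$]
Step 33: reduce T->F. Stack=[E - T] ptr=13 lookahead=$ remaining=[$]
Step 34: reduce E->E - T. Stack=[E] ptr=13 lookahead=$ remaining=[$]
Step 35: accept. Stack=[E] ptr=13 lookahead=$ remaining=[$]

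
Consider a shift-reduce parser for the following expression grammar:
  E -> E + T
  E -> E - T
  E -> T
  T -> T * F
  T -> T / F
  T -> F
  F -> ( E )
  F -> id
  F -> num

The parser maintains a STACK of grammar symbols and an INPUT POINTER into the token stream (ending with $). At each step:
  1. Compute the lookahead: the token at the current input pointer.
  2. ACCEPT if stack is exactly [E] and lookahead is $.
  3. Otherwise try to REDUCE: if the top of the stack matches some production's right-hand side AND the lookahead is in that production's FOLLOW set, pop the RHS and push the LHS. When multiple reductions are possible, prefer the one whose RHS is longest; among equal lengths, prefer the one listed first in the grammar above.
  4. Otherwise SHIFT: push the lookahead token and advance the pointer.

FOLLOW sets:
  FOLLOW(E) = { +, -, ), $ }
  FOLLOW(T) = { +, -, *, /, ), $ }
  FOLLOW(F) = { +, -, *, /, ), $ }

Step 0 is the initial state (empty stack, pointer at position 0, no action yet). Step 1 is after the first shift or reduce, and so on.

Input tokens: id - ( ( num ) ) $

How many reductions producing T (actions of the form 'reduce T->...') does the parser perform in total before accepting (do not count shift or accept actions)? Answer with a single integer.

Answer: 4

Derivation:
Step 1: shift id. Stack=[id] ptr=1 lookahead=- remaining=[- ( ( num ) ) $]
Step 2: reduce F->id. Stack=[F] ptr=1 lookahead=- remaining=[- ( ( num ) ) $]
Step 3: reduce T->F. Stack=[T] ptr=1 lookahead=- remaining=[- ( ( num ) ) $]
Step 4: reduce E->T. Stack=[E] ptr=1 lookahead=- remaining=[- ( ( num ) ) $]
Step 5: shift -. Stack=[E -] ptr=2 lookahead=( remaining=[( ( num ) ) $]
Step 6: shift (. Stack=[E - (] ptr=3 lookahead=( remaining=[( num ) ) $]
Step 7: shift (. Stack=[E - ( (] ptr=4 lookahead=num remaining=[num ) ) $]
Step 8: shift num. Stack=[E - ( ( num] ptr=5 lookahead=) remaining=[) ) $]
Step 9: reduce F->num. Stack=[E - ( ( F] ptr=5 lookahead=) remaining=[) ) $]
Step 10: reduce T->F. Stack=[E - ( ( T] ptr=5 lookahead=) remaining=[) ) $]
Step 11: reduce E->T. Stack=[E - ( ( E] ptr=5 lookahead=) remaining=[) ) $]
Step 12: shift ). Stack=[E - ( ( E )] ptr=6 lookahead=) remaining=[) $]
Step 13: reduce F->( E ). Stack=[E - ( F] ptr=6 lookahead=) remaining=[) $]
Step 14: reduce T->F. Stack=[E - ( T] ptr=6 lookahead=) remaining=[) $]
Step 15: reduce E->T. Stack=[E - ( E] ptr=6 lookahead=) remaining=[) $]
Step 16: shift ). Stack=[E - ( E )] ptr=7 lookahead=$ remaining=[$]
Step 17: reduce F->( E ). Stack=[E - F] ptr=7 lookahead=$ remaining=[$]
Step 18: reduce T->F. Stack=[E - T] ptr=7 lookahead=$ remaining=[$]
Step 19: reduce E->E - T. Stack=[E] ptr=7 lookahead=$ remaining=[$]
Step 20: accept. Stack=[E] ptr=7 lookahead=$ remaining=[$]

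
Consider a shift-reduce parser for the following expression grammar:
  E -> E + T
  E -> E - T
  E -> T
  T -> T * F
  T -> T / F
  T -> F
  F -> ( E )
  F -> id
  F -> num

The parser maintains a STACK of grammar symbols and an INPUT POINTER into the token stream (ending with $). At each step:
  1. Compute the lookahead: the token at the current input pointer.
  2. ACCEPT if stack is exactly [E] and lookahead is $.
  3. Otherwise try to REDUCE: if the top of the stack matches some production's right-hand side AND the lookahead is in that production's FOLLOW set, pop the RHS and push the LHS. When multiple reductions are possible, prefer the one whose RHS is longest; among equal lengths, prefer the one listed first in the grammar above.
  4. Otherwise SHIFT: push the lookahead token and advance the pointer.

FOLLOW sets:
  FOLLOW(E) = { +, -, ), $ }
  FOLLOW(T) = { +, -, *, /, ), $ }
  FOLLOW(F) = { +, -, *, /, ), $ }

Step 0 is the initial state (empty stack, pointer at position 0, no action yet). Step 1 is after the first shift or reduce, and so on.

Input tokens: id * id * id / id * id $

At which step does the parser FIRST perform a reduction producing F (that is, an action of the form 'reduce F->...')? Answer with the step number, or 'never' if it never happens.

Step 1: shift id. Stack=[id] ptr=1 lookahead=* remaining=[* id * id / id * id $]
Step 2: reduce F->id. Stack=[F] ptr=1 lookahead=* remaining=[* id * id / id * id $]

Answer: 2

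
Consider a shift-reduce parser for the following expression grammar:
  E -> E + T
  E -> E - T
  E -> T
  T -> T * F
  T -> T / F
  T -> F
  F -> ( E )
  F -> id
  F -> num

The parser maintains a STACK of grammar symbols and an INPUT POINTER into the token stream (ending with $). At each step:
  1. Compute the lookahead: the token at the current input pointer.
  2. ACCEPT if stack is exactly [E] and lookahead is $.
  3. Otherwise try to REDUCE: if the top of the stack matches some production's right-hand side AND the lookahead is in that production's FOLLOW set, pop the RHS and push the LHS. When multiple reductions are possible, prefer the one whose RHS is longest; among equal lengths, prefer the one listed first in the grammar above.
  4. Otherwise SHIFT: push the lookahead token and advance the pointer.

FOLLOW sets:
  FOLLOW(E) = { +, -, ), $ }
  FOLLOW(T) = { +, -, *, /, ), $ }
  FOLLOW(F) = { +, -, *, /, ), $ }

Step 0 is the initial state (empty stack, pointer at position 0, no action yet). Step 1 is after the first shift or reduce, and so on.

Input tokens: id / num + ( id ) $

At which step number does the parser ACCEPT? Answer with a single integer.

Step 1: shift id. Stack=[id] ptr=1 lookahead=/ remaining=[/ num + ( id ) $]
Step 2: reduce F->id. Stack=[F] ptr=1 lookahead=/ remaining=[/ num + ( id ) $]
Step 3: reduce T->F. Stack=[T] ptr=1 lookahead=/ remaining=[/ num + ( id ) $]
Step 4: shift /. Stack=[T /] ptr=2 lookahead=num remaining=[num + ( id ) $]
Step 5: shift num. Stack=[T / num] ptr=3 lookahead=+ remaining=[+ ( id ) $]
Step 6: reduce F->num. Stack=[T / F] ptr=3 lookahead=+ remaining=[+ ( id ) $]
Step 7: reduce T->T / F. Stack=[T] ptr=3 lookahead=+ remaining=[+ ( id ) $]
Step 8: reduce E->T. Stack=[E] ptr=3 lookahead=+ remaining=[+ ( id ) $]
Step 9: shift +. Stack=[E +] ptr=4 lookahead=( remaining=[( id ) $]
Step 10: shift (. Stack=[E + (] ptr=5 lookahead=id remaining=[id ) $]
Step 11: shift id. Stack=[E + ( id] ptr=6 lookahead=) remaining=[) $]
Step 12: reduce F->id. Stack=[E + ( F] ptr=6 lookahead=) remaining=[) $]
Step 13: reduce T->F. Stack=[E + ( T] ptr=6 lookahead=) remaining=[) $]
Step 14: reduce E->T. Stack=[E + ( E] ptr=6 lookahead=) remaining=[) $]
Step 15: shift ). Stack=[E + ( E )] ptr=7 lookahead=$ remaining=[$]
Step 16: reduce F->( E ). Stack=[E + F] ptr=7 lookahead=$ remaining=[$]
Step 17: reduce T->F. Stack=[E + T] ptr=7 lookahead=$ remaining=[$]
Step 18: reduce E->E + T. Stack=[E] ptr=7 lookahead=$ remaining=[$]
Step 19: accept. Stack=[E] ptr=7 lookahead=$ remaining=[$]

Answer: 19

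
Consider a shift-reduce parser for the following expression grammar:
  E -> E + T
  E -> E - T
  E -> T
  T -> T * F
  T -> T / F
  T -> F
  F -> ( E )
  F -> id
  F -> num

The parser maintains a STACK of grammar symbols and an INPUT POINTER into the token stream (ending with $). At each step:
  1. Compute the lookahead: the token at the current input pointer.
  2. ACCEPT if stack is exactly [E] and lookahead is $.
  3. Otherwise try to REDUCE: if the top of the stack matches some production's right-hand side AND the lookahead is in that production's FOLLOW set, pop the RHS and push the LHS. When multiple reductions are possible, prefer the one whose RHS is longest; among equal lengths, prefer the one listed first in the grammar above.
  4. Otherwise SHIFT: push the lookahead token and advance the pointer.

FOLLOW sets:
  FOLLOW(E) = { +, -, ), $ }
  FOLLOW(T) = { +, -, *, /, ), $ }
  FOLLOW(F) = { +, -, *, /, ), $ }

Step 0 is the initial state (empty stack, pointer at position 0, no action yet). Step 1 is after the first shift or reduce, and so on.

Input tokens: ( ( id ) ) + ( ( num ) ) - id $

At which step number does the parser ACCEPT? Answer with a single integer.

Answer: 35

Derivation:
Step 1: shift (. Stack=[(] ptr=1 lookahead=( remaining=[( id ) ) + ( ( num ) ) - id $]
Step 2: shift (. Stack=[( (] ptr=2 lookahead=id remaining=[id ) ) + ( ( num ) ) - id $]
Step 3: shift id. Stack=[( ( id] ptr=3 lookahead=) remaining=[) ) + ( ( num ) ) - id $]
Step 4: reduce F->id. Stack=[( ( F] ptr=3 lookahead=) remaining=[) ) + ( ( num ) ) - id $]
Step 5: reduce T->F. Stack=[( ( T] ptr=3 lookahead=) remaining=[) ) + ( ( num ) ) - id $]
Step 6: reduce E->T. Stack=[( ( E] ptr=3 lookahead=) remaining=[) ) + ( ( num ) ) - id $]
Step 7: shift ). Stack=[( ( E )] ptr=4 lookahead=) remaining=[) + ( ( num ) ) - id $]
Step 8: reduce F->( E ). Stack=[( F] ptr=4 lookahead=) remaining=[) + ( ( num ) ) - id $]
Step 9: reduce T->F. Stack=[( T] ptr=4 lookahead=) remaining=[) + ( ( num ) ) - id $]
Step 10: reduce E->T. Stack=[( E] ptr=4 lookahead=) remaining=[) + ( ( num ) ) - id $]
Step 11: shift ). Stack=[( E )] ptr=5 lookahead=+ remaining=[+ ( ( num ) ) - id $]
Step 12: reduce F->( E ). Stack=[F] ptr=5 lookahead=+ remaining=[+ ( ( num ) ) - id $]
Step 13: reduce T->F. Stack=[T] ptr=5 lookahead=+ remaining=[+ ( ( num ) ) - id $]
Step 14: reduce E->T. Stack=[E] ptr=5 lookahead=+ remaining=[+ ( ( num ) ) - id $]
Step 15: shift +. Stack=[E +] ptr=6 lookahead=( remaining=[( ( num ) ) - id $]
Step 16: shift (. Stack=[E + (] ptr=7 lookahead=( remaining=[( num ) ) - id $]
Step 17: shift (. Stack=[E + ( (] ptr=8 lookahead=num remaining=[num ) ) - id $]
Step 18: shift num. Stack=[E + ( ( num] ptr=9 lookahead=) remaining=[) ) - id $]
Step 19: reduce F->num. Stack=[E + ( ( F] ptr=9 lookahead=) remaining=[) ) - id $]
Step 20: reduce T->F. Stack=[E + ( ( T] ptr=9 lookahead=) remaining=[) ) - id $]
Step 21: reduce E->T. Stack=[E + ( ( E] ptr=9 lookahead=) remaining=[) ) - id $]
Step 22: shift ). Stack=[E + ( ( E )] ptr=10 lookahead=) remaining=[) - id $]
Step 23: reduce F->( E ). Stack=[E + ( F] ptr=10 lookahead=) remaining=[) - id $]
Step 24: reduce T->F. Stack=[E + ( T] ptr=10 lookahead=) remaining=[) - id $]
Step 25: reduce E->T. Stack=[E + ( E] ptr=10 lookahead=) remaining=[) - id $]
Step 26: shift ). Stack=[E + ( E )] ptr=11 lookahead=- remaining=[- id $]
Step 27: reduce F->( E ). Stack=[E + F] ptr=11 lookahead=- remaining=[- id $]
Step 28: reduce T->F. Stack=[E + T] ptr=11 lookahead=- remaining=[- id $]
Step 29: reduce E->E + T. Stack=[E] ptr=11 lookahead=- remaining=[- id $]
Step 30: shift -. Stack=[E -] ptr=12 lookahead=id remaining=[id $]
Step 31: shift id. Stack=[E - id] ptr=13 lookahead=$ remaining=[$]
Step 32: reduce F->id. Stack=[E - F] ptr=13 lookahead=$ remaining=[$]
Step 33: reduce T->F. Stack=[E - T] ptr=13 lookahead=$ remaining=[$]
Step 34: reduce E->E - T. Stack=[E] ptr=13 lookahead=$ remaining=[$]
Step 35: accept. Stack=[E] ptr=13 lookahead=$ remaining=[$]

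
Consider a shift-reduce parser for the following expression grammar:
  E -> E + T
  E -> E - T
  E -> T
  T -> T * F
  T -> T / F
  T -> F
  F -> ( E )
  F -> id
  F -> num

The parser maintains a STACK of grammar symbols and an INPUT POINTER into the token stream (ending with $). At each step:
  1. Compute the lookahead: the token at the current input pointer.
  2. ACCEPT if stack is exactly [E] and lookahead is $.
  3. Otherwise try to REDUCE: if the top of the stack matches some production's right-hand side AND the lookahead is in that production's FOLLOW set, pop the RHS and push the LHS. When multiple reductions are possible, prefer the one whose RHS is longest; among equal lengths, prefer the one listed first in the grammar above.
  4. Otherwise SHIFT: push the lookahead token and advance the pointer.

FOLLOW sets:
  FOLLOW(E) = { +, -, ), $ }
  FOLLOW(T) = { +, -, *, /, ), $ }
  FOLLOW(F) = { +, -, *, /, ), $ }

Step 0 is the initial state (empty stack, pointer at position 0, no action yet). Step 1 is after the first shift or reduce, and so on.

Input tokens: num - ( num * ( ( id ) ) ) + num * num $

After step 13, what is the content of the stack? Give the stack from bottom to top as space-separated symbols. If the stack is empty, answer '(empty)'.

Answer: E - ( T * ( ( id

Derivation:
Step 1: shift num. Stack=[num] ptr=1 lookahead=- remaining=[- ( num * ( ( id ) ) ) + num * num $]
Step 2: reduce F->num. Stack=[F] ptr=1 lookahead=- remaining=[- ( num * ( ( id ) ) ) + num * num $]
Step 3: reduce T->F. Stack=[T] ptr=1 lookahead=- remaining=[- ( num * ( ( id ) ) ) + num * num $]
Step 4: reduce E->T. Stack=[E] ptr=1 lookahead=- remaining=[- ( num * ( ( id ) ) ) + num * num $]
Step 5: shift -. Stack=[E -] ptr=2 lookahead=( remaining=[( num * ( ( id ) ) ) + num * num $]
Step 6: shift (. Stack=[E - (] ptr=3 lookahead=num remaining=[num * ( ( id ) ) ) + num * num $]
Step 7: shift num. Stack=[E - ( num] ptr=4 lookahead=* remaining=[* ( ( id ) ) ) + num * num $]
Step 8: reduce F->num. Stack=[E - ( F] ptr=4 lookahead=* remaining=[* ( ( id ) ) ) + num * num $]
Step 9: reduce T->F. Stack=[E - ( T] ptr=4 lookahead=* remaining=[* ( ( id ) ) ) + num * num $]
Step 10: shift *. Stack=[E - ( T *] ptr=5 lookahead=( remaining=[( ( id ) ) ) + num * num $]
Step 11: shift (. Stack=[E - ( T * (] ptr=6 lookahead=( remaining=[( id ) ) ) + num * num $]
Step 12: shift (. Stack=[E - ( T * ( (] ptr=7 lookahead=id remaining=[id ) ) ) + num * num $]
Step 13: shift id. Stack=[E - ( T * ( ( id] ptr=8 lookahead=) remaining=[) ) ) + num * num $]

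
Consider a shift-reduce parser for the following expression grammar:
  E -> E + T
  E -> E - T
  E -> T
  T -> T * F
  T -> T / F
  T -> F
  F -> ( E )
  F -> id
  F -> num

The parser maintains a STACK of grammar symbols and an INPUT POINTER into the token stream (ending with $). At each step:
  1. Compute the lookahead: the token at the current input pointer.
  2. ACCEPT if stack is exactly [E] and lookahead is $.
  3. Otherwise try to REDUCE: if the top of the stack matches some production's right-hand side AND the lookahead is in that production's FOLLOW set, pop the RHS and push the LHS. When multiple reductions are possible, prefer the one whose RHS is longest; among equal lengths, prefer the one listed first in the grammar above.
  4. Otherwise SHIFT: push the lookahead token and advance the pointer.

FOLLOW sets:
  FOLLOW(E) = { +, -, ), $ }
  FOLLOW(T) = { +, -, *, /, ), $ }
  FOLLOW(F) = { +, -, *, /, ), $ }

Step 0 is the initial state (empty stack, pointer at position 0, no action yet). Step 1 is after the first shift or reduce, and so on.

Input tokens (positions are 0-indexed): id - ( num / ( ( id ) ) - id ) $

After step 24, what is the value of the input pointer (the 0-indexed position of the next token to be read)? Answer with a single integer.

Step 1: shift id. Stack=[id] ptr=1 lookahead=- remaining=[- ( num / ( ( id ) ) - id ) $]
Step 2: reduce F->id. Stack=[F] ptr=1 lookahead=- remaining=[- ( num / ( ( id ) ) - id ) $]
Step 3: reduce T->F. Stack=[T] ptr=1 lookahead=- remaining=[- ( num / ( ( id ) ) - id ) $]
Step 4: reduce E->T. Stack=[E] ptr=1 lookahead=- remaining=[- ( num / ( ( id ) ) - id ) $]
Step 5: shift -. Stack=[E -] ptr=2 lookahead=( remaining=[( num / ( ( id ) ) - id ) $]
Step 6: shift (. Stack=[E - (] ptr=3 lookahead=num remaining=[num / ( ( id ) ) - id ) $]
Step 7: shift num. Stack=[E - ( num] ptr=4 lookahead=/ remaining=[/ ( ( id ) ) - id ) $]
Step 8: reduce F->num. Stack=[E - ( F] ptr=4 lookahead=/ remaining=[/ ( ( id ) ) - id ) $]
Step 9: reduce T->F. Stack=[E - ( T] ptr=4 lookahead=/ remaining=[/ ( ( id ) ) - id ) $]
Step 10: shift /. Stack=[E - ( T /] ptr=5 lookahead=( remaining=[( ( id ) ) - id ) $]
Step 11: shift (. Stack=[E - ( T / (] ptr=6 lookahead=( remaining=[( id ) ) - id ) $]
Step 12: shift (. Stack=[E - ( T / ( (] ptr=7 lookahead=id remaining=[id ) ) - id ) $]
Step 13: shift id. Stack=[E - ( T / ( ( id] ptr=8 lookahead=) remaining=[) ) - id ) $]
Step 14: reduce F->id. Stack=[E - ( T / ( ( F] ptr=8 lookahead=) remaining=[) ) - id ) $]
Step 15: reduce T->F. Stack=[E - ( T / ( ( T] ptr=8 lookahead=) remaining=[) ) - id ) $]
Step 16: reduce E->T. Stack=[E - ( T / ( ( E] ptr=8 lookahead=) remaining=[) ) - id ) $]
Step 17: shift ). Stack=[E - ( T / ( ( E )] ptr=9 lookahead=) remaining=[) - id ) $]
Step 18: reduce F->( E ). Stack=[E - ( T / ( F] ptr=9 lookahead=) remaining=[) - id ) $]
Step 19: reduce T->F. Stack=[E - ( T / ( T] ptr=9 lookahead=) remaining=[) - id ) $]
Step 20: reduce E->T. Stack=[E - ( T / ( E] ptr=9 lookahead=) remaining=[) - id ) $]
Step 21: shift ). Stack=[E - ( T / ( E )] ptr=10 lookahead=- remaining=[- id ) $]
Step 22: reduce F->( E ). Stack=[E - ( T / F] ptr=10 lookahead=- remaining=[- id ) $]
Step 23: reduce T->T / F. Stack=[E - ( T] ptr=10 lookahead=- remaining=[- id ) $]
Step 24: reduce E->T. Stack=[E - ( E] ptr=10 lookahead=- remaining=[- id ) $]

Answer: 10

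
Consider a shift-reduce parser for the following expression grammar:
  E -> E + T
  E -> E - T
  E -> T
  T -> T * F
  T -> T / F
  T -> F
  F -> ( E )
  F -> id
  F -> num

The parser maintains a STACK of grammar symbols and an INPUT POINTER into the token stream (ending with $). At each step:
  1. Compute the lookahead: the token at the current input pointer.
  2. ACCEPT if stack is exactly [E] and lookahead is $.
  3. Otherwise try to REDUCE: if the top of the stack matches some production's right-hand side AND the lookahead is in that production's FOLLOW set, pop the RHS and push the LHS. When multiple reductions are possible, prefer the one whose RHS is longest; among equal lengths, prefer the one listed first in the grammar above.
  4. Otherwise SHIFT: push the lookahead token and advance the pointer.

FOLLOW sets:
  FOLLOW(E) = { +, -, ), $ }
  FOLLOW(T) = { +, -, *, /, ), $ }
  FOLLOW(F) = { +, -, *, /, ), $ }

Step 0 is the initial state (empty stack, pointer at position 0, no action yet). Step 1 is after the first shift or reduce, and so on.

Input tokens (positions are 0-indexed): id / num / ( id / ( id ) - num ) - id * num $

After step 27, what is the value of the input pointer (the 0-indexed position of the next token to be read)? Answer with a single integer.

Answer: 12

Derivation:
Step 1: shift id. Stack=[id] ptr=1 lookahead=/ remaining=[/ num / ( id / ( id ) - num ) - id * num $]
Step 2: reduce F->id. Stack=[F] ptr=1 lookahead=/ remaining=[/ num / ( id / ( id ) - num ) - id * num $]
Step 3: reduce T->F. Stack=[T] ptr=1 lookahead=/ remaining=[/ num / ( id / ( id ) - num ) - id * num $]
Step 4: shift /. Stack=[T /] ptr=2 lookahead=num remaining=[num / ( id / ( id ) - num ) - id * num $]
Step 5: shift num. Stack=[T / num] ptr=3 lookahead=/ remaining=[/ ( id / ( id ) - num ) - id * num $]
Step 6: reduce F->num. Stack=[T / F] ptr=3 lookahead=/ remaining=[/ ( id / ( id ) - num ) - id * num $]
Step 7: reduce T->T / F. Stack=[T] ptr=3 lookahead=/ remaining=[/ ( id / ( id ) - num ) - id * num $]
Step 8: shift /. Stack=[T /] ptr=4 lookahead=( remaining=[( id / ( id ) - num ) - id * num $]
Step 9: shift (. Stack=[T / (] ptr=5 lookahead=id remaining=[id / ( id ) - num ) - id * num $]
Step 10: shift id. Stack=[T / ( id] ptr=6 lookahead=/ remaining=[/ ( id ) - num ) - id * num $]
Step 11: reduce F->id. Stack=[T / ( F] ptr=6 lookahead=/ remaining=[/ ( id ) - num ) - id * num $]
Step 12: reduce T->F. Stack=[T / ( T] ptr=6 lookahead=/ remaining=[/ ( id ) - num ) - id * num $]
Step 13: shift /. Stack=[T / ( T /] ptr=7 lookahead=( remaining=[( id ) - num ) - id * num $]
Step 14: shift (. Stack=[T / ( T / (] ptr=8 lookahead=id remaining=[id ) - num ) - id * num $]
Step 15: shift id. Stack=[T / ( T / ( id] ptr=9 lookahead=) remaining=[) - num ) - id * num $]
Step 16: reduce F->id. Stack=[T / ( T / ( F] ptr=9 lookahead=) remaining=[) - num ) - id * num $]
Step 17: reduce T->F. Stack=[T / ( T / ( T] ptr=9 lookahead=) remaining=[) - num ) - id * num $]
Step 18: reduce E->T. Stack=[T / ( T / ( E] ptr=9 lookahead=) remaining=[) - num ) - id * num $]
Step 19: shift ). Stack=[T / ( T / ( E )] ptr=10 lookahead=- remaining=[- num ) - id * num $]
Step 20: reduce F->( E ). Stack=[T / ( T / F] ptr=10 lookahead=- remaining=[- num ) - id * num $]
Step 21: reduce T->T / F. Stack=[T / ( T] ptr=10 lookahead=- remaining=[- num ) - id * num $]
Step 22: reduce E->T. Stack=[T / ( E] ptr=10 lookahead=- remaining=[- num ) - id * num $]
Step 23: shift -. Stack=[T / ( E -] ptr=11 lookahead=num remaining=[num ) - id * num $]
Step 24: shift num. Stack=[T / ( E - num] ptr=12 lookahead=) remaining=[) - id * num $]
Step 25: reduce F->num. Stack=[T / ( E - F] ptr=12 lookahead=) remaining=[) - id * num $]
Step 26: reduce T->F. Stack=[T / ( E - T] ptr=12 lookahead=) remaining=[) - id * num $]
Step 27: reduce E->E - T. Stack=[T / ( E] ptr=12 lookahead=) remaining=[) - id * num $]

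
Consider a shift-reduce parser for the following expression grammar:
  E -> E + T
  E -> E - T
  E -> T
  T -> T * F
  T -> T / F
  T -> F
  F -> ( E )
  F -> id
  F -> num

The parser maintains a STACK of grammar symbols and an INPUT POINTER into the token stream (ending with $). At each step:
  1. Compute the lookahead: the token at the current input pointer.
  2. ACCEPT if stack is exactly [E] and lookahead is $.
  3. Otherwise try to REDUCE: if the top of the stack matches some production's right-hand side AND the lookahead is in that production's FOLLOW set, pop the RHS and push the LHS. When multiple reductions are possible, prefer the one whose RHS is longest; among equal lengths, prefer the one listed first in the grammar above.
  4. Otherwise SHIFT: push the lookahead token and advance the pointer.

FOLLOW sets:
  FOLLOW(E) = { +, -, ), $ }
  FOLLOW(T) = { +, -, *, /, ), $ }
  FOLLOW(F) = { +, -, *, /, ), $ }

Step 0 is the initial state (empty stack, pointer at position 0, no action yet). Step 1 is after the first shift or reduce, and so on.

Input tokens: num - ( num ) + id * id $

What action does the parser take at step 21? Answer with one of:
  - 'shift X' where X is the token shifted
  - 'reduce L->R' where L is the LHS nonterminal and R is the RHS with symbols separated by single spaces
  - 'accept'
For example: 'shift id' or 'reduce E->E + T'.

Answer: reduce F->id

Derivation:
Step 1: shift num. Stack=[num] ptr=1 lookahead=- remaining=[- ( num ) + id * id $]
Step 2: reduce F->num. Stack=[F] ptr=1 lookahead=- remaining=[- ( num ) + id * id $]
Step 3: reduce T->F. Stack=[T] ptr=1 lookahead=- remaining=[- ( num ) + id * id $]
Step 4: reduce E->T. Stack=[E] ptr=1 lookahead=- remaining=[- ( num ) + id * id $]
Step 5: shift -. Stack=[E -] ptr=2 lookahead=( remaining=[( num ) + id * id $]
Step 6: shift (. Stack=[E - (] ptr=3 lookahead=num remaining=[num ) + id * id $]
Step 7: shift num. Stack=[E - ( num] ptr=4 lookahead=) remaining=[) + id * id $]
Step 8: reduce F->num. Stack=[E - ( F] ptr=4 lookahead=) remaining=[) + id * id $]
Step 9: reduce T->F. Stack=[E - ( T] ptr=4 lookahead=) remaining=[) + id * id $]
Step 10: reduce E->T. Stack=[E - ( E] ptr=4 lookahead=) remaining=[) + id * id $]
Step 11: shift ). Stack=[E - ( E )] ptr=5 lookahead=+ remaining=[+ id * id $]
Step 12: reduce F->( E ). Stack=[E - F] ptr=5 lookahead=+ remaining=[+ id * id $]
Step 13: reduce T->F. Stack=[E - T] ptr=5 lookahead=+ remaining=[+ id * id $]
Step 14: reduce E->E - T. Stack=[E] ptr=5 lookahead=+ remaining=[+ id * id $]
Step 15: shift +. Stack=[E +] ptr=6 lookahead=id remaining=[id * id $]
Step 16: shift id. Stack=[E + id] ptr=7 lookahead=* remaining=[* id $]
Step 17: reduce F->id. Stack=[E + F] ptr=7 lookahead=* remaining=[* id $]
Step 18: reduce T->F. Stack=[E + T] ptr=7 lookahead=* remaining=[* id $]
Step 19: shift *. Stack=[E + T *] ptr=8 lookahead=id remaining=[id $]
Step 20: shift id. Stack=[E + T * id] ptr=9 lookahead=$ remaining=[$]
Step 21: reduce F->id. Stack=[E + T * F] ptr=9 lookahead=$ remaining=[$]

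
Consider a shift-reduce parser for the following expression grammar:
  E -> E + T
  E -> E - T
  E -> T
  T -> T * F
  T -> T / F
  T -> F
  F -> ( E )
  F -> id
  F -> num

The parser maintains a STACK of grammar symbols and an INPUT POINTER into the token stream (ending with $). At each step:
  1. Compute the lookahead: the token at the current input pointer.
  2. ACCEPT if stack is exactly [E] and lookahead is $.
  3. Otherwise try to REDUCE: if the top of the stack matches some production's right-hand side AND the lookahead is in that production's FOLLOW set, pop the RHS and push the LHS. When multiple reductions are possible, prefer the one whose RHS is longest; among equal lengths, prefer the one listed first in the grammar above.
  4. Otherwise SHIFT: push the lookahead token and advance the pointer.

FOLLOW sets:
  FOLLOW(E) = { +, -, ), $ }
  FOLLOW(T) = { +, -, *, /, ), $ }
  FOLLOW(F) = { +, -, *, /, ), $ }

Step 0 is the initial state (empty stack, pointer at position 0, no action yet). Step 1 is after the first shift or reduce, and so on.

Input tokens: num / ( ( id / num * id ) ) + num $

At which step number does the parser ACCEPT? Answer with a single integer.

Answer: 32

Derivation:
Step 1: shift num. Stack=[num] ptr=1 lookahead=/ remaining=[/ ( ( id / num * id ) ) + num $]
Step 2: reduce F->num. Stack=[F] ptr=1 lookahead=/ remaining=[/ ( ( id / num * id ) ) + num $]
Step 3: reduce T->F. Stack=[T] ptr=1 lookahead=/ remaining=[/ ( ( id / num * id ) ) + num $]
Step 4: shift /. Stack=[T /] ptr=2 lookahead=( remaining=[( ( id / num * id ) ) + num $]
Step 5: shift (. Stack=[T / (] ptr=3 lookahead=( remaining=[( id / num * id ) ) + num $]
Step 6: shift (. Stack=[T / ( (] ptr=4 lookahead=id remaining=[id / num * id ) ) + num $]
Step 7: shift id. Stack=[T / ( ( id] ptr=5 lookahead=/ remaining=[/ num * id ) ) + num $]
Step 8: reduce F->id. Stack=[T / ( ( F] ptr=5 lookahead=/ remaining=[/ num * id ) ) + num $]
Step 9: reduce T->F. Stack=[T / ( ( T] ptr=5 lookahead=/ remaining=[/ num * id ) ) + num $]
Step 10: shift /. Stack=[T / ( ( T /] ptr=6 lookahead=num remaining=[num * id ) ) + num $]
Step 11: shift num. Stack=[T / ( ( T / num] ptr=7 lookahead=* remaining=[* id ) ) + num $]
Step 12: reduce F->num. Stack=[T / ( ( T / F] ptr=7 lookahead=* remaining=[* id ) ) + num $]
Step 13: reduce T->T / F. Stack=[T / ( ( T] ptr=7 lookahead=* remaining=[* id ) ) + num $]
Step 14: shift *. Stack=[T / ( ( T *] ptr=8 lookahead=id remaining=[id ) ) + num $]
Step 15: shift id. Stack=[T / ( ( T * id] ptr=9 lookahead=) remaining=[) ) + num $]
Step 16: reduce F->id. Stack=[T / ( ( T * F] ptr=9 lookahead=) remaining=[) ) + num $]
Step 17: reduce T->T * F. Stack=[T / ( ( T] ptr=9 lookahead=) remaining=[) ) + num $]
Step 18: reduce E->T. Stack=[T / ( ( E] ptr=9 lookahead=) remaining=[) ) + num $]
Step 19: shift ). Stack=[T / ( ( E )] ptr=10 lookahead=) remaining=[) + num $]
Step 20: reduce F->( E ). Stack=[T / ( F] ptr=10 lookahead=) remaining=[) + num $]
Step 21: reduce T->F. Stack=[T / ( T] ptr=10 lookahead=) remaining=[) + num $]
Step 22: reduce E->T. Stack=[T / ( E] ptr=10 lookahead=) remaining=[) + num $]
Step 23: shift ). Stack=[T / ( E )] ptr=11 lookahead=+ remaining=[+ num $]
Step 24: reduce F->( E ). Stack=[T / F] ptr=11 lookahead=+ remaining=[+ num $]
Step 25: reduce T->T / F. Stack=[T] ptr=11 lookahead=+ remaining=[+ num $]
Step 26: reduce E->T. Stack=[E] ptr=11 lookahead=+ remaining=[+ num $]
Step 27: shift +. Stack=[E +] ptr=12 lookahead=num remaining=[num $]
Step 28: shift num. Stack=[E + num] ptr=13 lookahead=$ remaining=[$]
Step 29: reduce F->num. Stack=[E + F] ptr=13 lookahead=$ remaining=[$]
Step 30: reduce T->F. Stack=[E + T] ptr=13 lookahead=$ remaining=[$]
Step 31: reduce E->E + T. Stack=[E] ptr=13 lookahead=$ remaining=[$]
Step 32: accept. Stack=[E] ptr=13 lookahead=$ remaining=[$]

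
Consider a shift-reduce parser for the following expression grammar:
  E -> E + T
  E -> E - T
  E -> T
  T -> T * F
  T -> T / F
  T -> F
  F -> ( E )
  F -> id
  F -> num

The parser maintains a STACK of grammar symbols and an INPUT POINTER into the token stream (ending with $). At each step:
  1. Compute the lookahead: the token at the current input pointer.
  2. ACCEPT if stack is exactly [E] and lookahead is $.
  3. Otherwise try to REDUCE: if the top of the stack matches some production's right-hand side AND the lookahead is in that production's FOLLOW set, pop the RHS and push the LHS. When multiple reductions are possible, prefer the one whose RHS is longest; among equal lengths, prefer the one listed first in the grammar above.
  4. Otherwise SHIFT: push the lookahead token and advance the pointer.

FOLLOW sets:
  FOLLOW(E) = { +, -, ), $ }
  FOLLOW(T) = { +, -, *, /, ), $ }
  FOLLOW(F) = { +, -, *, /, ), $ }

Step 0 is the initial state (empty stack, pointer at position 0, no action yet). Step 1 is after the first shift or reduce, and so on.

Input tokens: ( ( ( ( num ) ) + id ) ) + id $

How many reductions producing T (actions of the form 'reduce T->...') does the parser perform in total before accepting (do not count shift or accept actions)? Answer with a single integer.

Answer: 7

Derivation:
Step 1: shift (. Stack=[(] ptr=1 lookahead=( remaining=[( ( ( num ) ) + id ) ) + id $]
Step 2: shift (. Stack=[( (] ptr=2 lookahead=( remaining=[( ( num ) ) + id ) ) + id $]
Step 3: shift (. Stack=[( ( (] ptr=3 lookahead=( remaining=[( num ) ) + id ) ) + id $]
Step 4: shift (. Stack=[( ( ( (] ptr=4 lookahead=num remaining=[num ) ) + id ) ) + id $]
Step 5: shift num. Stack=[( ( ( ( num] ptr=5 lookahead=) remaining=[) ) + id ) ) + id $]
Step 6: reduce F->num. Stack=[( ( ( ( F] ptr=5 lookahead=) remaining=[) ) + id ) ) + id $]
Step 7: reduce T->F. Stack=[( ( ( ( T] ptr=5 lookahead=) remaining=[) ) + id ) ) + id $]
Step 8: reduce E->T. Stack=[( ( ( ( E] ptr=5 lookahead=) remaining=[) ) + id ) ) + id $]
Step 9: shift ). Stack=[( ( ( ( E )] ptr=6 lookahead=) remaining=[) + id ) ) + id $]
Step 10: reduce F->( E ). Stack=[( ( ( F] ptr=6 lookahead=) remaining=[) + id ) ) + id $]
Step 11: reduce T->F. Stack=[( ( ( T] ptr=6 lookahead=) remaining=[) + id ) ) + id $]
Step 12: reduce E->T. Stack=[( ( ( E] ptr=6 lookahead=) remaining=[) + id ) ) + id $]
Step 13: shift ). Stack=[( ( ( E )] ptr=7 lookahead=+ remaining=[+ id ) ) + id $]
Step 14: reduce F->( E ). Stack=[( ( F] ptr=7 lookahead=+ remaining=[+ id ) ) + id $]
Step 15: reduce T->F. Stack=[( ( T] ptr=7 lookahead=+ remaining=[+ id ) ) + id $]
Step 16: reduce E->T. Stack=[( ( E] ptr=7 lookahead=+ remaining=[+ id ) ) + id $]
Step 17: shift +. Stack=[( ( E +] ptr=8 lookahead=id remaining=[id ) ) + id $]
Step 18: shift id. Stack=[( ( E + id] ptr=9 lookahead=) remaining=[) ) + id $]
Step 19: reduce F->id. Stack=[( ( E + F] ptr=9 lookahead=) remaining=[) ) + id $]
Step 20: reduce T->F. Stack=[( ( E + T] ptr=9 lookahead=) remaining=[) ) + id $]
Step 21: reduce E->E + T. Stack=[( ( E] ptr=9 lookahead=) remaining=[) ) + id $]
Step 22: shift ). Stack=[( ( E )] ptr=10 lookahead=) remaining=[) + id $]
Step 23: reduce F->( E ). Stack=[( F] ptr=10 lookahead=) remaining=[) + id $]
Step 24: reduce T->F. Stack=[( T] ptr=10 lookahead=) remaining=[) + id $]
Step 25: reduce E->T. Stack=[( E] ptr=10 lookahead=) remaining=[) + id $]
Step 26: shift ). Stack=[( E )] ptr=11 lookahead=+ remaining=[+ id $]
Step 27: reduce F->( E ). Stack=[F] ptr=11 lookahead=+ remaining=[+ id $]
Step 28: reduce T->F. Stack=[T] ptr=11 lookahead=+ remaining=[+ id $]
Step 29: reduce E->T. Stack=[E] ptr=11 lookahead=+ remaining=[+ id $]
Step 30: shift +. Stack=[E +] ptr=12 lookahead=id remaining=[id $]
Step 31: shift id. Stack=[E + id] ptr=13 lookahead=$ remaining=[$]
Step 32: reduce F->id. Stack=[E + F] ptr=13 lookahead=$ remaining=[$]
Step 33: reduce T->F. Stack=[E + T] ptr=13 lookahead=$ remaining=[$]
Step 34: reduce E->E + T. Stack=[E] ptr=13 lookahead=$ remaining=[$]
Step 35: accept. Stack=[E] ptr=13 lookahead=$ remaining=[$]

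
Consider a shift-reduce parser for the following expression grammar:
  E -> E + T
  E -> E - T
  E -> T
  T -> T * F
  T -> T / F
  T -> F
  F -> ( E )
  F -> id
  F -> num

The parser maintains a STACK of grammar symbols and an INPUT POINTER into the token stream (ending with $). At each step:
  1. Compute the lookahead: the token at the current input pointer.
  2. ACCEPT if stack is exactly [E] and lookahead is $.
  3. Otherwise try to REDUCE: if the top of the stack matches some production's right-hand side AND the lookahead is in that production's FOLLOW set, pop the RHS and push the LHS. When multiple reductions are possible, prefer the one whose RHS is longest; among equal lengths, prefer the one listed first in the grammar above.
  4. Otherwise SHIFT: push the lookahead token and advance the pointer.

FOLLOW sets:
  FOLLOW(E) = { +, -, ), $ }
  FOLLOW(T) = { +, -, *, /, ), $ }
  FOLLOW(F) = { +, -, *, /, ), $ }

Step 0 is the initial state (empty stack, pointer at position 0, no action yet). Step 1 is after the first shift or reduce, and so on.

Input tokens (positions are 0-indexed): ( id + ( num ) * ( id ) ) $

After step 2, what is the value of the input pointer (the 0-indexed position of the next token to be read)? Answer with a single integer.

Step 1: shift (. Stack=[(] ptr=1 lookahead=id remaining=[id + ( num ) * ( id ) ) $]
Step 2: shift id. Stack=[( id] ptr=2 lookahead=+ remaining=[+ ( num ) * ( id ) ) $]

Answer: 2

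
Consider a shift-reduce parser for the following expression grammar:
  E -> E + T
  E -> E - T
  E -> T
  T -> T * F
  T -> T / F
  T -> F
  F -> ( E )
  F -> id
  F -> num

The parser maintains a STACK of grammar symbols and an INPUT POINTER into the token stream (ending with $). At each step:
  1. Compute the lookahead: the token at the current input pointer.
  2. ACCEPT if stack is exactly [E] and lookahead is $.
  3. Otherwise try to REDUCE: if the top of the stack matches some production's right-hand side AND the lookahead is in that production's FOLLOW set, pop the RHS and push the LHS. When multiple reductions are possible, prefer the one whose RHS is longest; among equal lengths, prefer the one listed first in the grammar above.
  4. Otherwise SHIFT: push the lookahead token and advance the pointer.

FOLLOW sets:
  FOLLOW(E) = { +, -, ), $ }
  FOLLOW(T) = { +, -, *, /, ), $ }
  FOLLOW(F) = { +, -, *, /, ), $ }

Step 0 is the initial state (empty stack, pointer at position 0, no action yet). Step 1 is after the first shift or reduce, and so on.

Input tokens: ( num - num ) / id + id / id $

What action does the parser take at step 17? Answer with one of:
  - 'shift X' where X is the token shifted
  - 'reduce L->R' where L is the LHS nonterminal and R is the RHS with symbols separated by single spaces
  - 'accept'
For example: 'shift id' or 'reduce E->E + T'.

Answer: reduce T->T / F

Derivation:
Step 1: shift (. Stack=[(] ptr=1 lookahead=num remaining=[num - num ) / id + id / id $]
Step 2: shift num. Stack=[( num] ptr=2 lookahead=- remaining=[- num ) / id + id / id $]
Step 3: reduce F->num. Stack=[( F] ptr=2 lookahead=- remaining=[- num ) / id + id / id $]
Step 4: reduce T->F. Stack=[( T] ptr=2 lookahead=- remaining=[- num ) / id + id / id $]
Step 5: reduce E->T. Stack=[( E] ptr=2 lookahead=- remaining=[- num ) / id + id / id $]
Step 6: shift -. Stack=[( E -] ptr=3 lookahead=num remaining=[num ) / id + id / id $]
Step 7: shift num. Stack=[( E - num] ptr=4 lookahead=) remaining=[) / id + id / id $]
Step 8: reduce F->num. Stack=[( E - F] ptr=4 lookahead=) remaining=[) / id + id / id $]
Step 9: reduce T->F. Stack=[( E - T] ptr=4 lookahead=) remaining=[) / id + id / id $]
Step 10: reduce E->E - T. Stack=[( E] ptr=4 lookahead=) remaining=[) / id + id / id $]
Step 11: shift ). Stack=[( E )] ptr=5 lookahead=/ remaining=[/ id + id / id $]
Step 12: reduce F->( E ). Stack=[F] ptr=5 lookahead=/ remaining=[/ id + id / id $]
Step 13: reduce T->F. Stack=[T] ptr=5 lookahead=/ remaining=[/ id + id / id $]
Step 14: shift /. Stack=[T /] ptr=6 lookahead=id remaining=[id + id / id $]
Step 15: shift id. Stack=[T / id] ptr=7 lookahead=+ remaining=[+ id / id $]
Step 16: reduce F->id. Stack=[T / F] ptr=7 lookahead=+ remaining=[+ id / id $]
Step 17: reduce T->T / F. Stack=[T] ptr=7 lookahead=+ remaining=[+ id / id $]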